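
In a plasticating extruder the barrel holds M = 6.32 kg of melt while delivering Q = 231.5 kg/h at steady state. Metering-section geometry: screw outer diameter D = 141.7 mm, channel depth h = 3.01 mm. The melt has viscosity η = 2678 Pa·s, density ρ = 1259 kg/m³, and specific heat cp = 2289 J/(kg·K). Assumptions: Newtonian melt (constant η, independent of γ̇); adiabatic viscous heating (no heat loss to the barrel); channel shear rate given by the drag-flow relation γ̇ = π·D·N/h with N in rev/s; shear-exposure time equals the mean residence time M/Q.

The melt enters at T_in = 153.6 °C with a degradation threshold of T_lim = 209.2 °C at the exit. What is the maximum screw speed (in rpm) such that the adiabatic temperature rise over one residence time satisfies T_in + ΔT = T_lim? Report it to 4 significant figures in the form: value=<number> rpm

Throughput in SI: Q_s = 231.5 kg/h ÷ 3600 s/h = 0.0643056 kg/s
t_res = M / Q_s = 6.32 ÷ 0.0643056 = 98.2808 s
Convert to metres: D = 0.1417 m, h = 0.00301 m
ΔT_a = T_lim − T_in = 209.2 °C − 153.6 °C = 55.6 K
γ̇_max² = ΔT_a·ρ·cp / (η·t_res) = [55.6 × 1259 × 2289] / [2678 × 98.2808] = 608.79 s⁻²
γ̇_max = sqrt(608.79) = 24.6737 s⁻¹
N_max = γ̇_max h / (πD) = 24.6737·0.00301/(π·0.1417) = 0.166832 rev/s → ×60 = 10.0099 rpm

value=10.01 rpm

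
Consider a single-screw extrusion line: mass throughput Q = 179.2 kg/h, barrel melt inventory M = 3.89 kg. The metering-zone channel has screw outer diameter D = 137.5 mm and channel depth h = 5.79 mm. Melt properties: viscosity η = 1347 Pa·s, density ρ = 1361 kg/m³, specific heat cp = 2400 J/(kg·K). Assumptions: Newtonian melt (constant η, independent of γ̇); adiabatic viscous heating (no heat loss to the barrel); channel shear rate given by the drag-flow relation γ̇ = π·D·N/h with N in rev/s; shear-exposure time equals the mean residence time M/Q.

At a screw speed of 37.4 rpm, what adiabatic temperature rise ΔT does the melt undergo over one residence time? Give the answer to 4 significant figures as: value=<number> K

Convert throughput: Q = 179.2 kg/h = 179.2/3600 = 0.0497778 kg/s
t_res = M / Q_s = 3.89 ÷ 0.0497778 = 78.1473 s
Convert to SI: D = 0.1375 m, h = 0.00579 m, N = 37.4/60 = 0.623333 rev/s
γ̇ = π D N / h = (π)(0.1375)(0.623333) / 0.00579 = 46.5044 s⁻¹
Adiabatic rise: ΔT = η γ̇² t_res / (ρ cp) = 1347·(46.5044)²·78.1473 / (1361·2400) = 69.6949 K

value=69.69 K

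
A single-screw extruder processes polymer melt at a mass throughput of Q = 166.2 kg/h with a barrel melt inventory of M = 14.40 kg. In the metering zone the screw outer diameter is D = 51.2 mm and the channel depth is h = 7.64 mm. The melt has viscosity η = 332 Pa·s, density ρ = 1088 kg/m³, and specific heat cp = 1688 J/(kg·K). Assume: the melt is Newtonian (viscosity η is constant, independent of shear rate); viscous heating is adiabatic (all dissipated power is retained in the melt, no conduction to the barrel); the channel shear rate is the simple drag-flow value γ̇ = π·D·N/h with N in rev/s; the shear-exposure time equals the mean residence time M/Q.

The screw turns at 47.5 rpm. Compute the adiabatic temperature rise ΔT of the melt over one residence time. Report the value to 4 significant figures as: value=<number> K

Throughput in SI: Q_s = 166.2 kg/h ÷ 3600 s/h = 0.0461667 kg/s
t_res = M / Q_s = 14.40 / 0.0461667 = 311.913 s
Convert to SI: D = 0.0512 m, h = 0.00764 m, N = 47.5/60 = 0.791667 rev/s
γ̇ = π·D·N / h = π · 0.0512 · 0.791667 / 0.00764 = 16.6674 s⁻¹
ΔT = η·γ̇²·t_res / (ρ·cp) = 332 · (16.6674)² · 311.913 / (1088 · 1688) = 15.6642 K

value=15.66 K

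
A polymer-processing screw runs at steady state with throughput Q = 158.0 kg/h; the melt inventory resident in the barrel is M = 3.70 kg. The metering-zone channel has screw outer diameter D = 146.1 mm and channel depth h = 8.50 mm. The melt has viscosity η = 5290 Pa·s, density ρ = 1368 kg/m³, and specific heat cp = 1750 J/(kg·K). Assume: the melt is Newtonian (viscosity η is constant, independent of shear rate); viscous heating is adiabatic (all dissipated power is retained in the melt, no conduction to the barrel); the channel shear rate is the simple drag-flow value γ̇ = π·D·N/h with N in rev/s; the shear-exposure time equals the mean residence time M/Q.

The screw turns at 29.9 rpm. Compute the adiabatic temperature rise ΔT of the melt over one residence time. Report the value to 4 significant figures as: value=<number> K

Q_s = Q / 3600 = 158.0 / 3600 = 0.0438889 kg/s
t_res = M / Q_s = 3.70 ÷ 0.0438889 = 84.3038 s
Geometry in metres: D = 146.1 mm → 0.1461 m, h = 8.50 mm → 0.0085 m; screw speed N = 29.9 rpm = 0.498333 rev/s
Shear rate: γ̇ = πDN/h = π·0.1461·0.498333/0.0085 = 26.9092 s⁻¹
ΔT = η·γ̇²·t_res / (ρ·cp) = 5290 · (26.9092)² · 84.3038 / (1368 · 1750) = 134.89 K

value=134.9 K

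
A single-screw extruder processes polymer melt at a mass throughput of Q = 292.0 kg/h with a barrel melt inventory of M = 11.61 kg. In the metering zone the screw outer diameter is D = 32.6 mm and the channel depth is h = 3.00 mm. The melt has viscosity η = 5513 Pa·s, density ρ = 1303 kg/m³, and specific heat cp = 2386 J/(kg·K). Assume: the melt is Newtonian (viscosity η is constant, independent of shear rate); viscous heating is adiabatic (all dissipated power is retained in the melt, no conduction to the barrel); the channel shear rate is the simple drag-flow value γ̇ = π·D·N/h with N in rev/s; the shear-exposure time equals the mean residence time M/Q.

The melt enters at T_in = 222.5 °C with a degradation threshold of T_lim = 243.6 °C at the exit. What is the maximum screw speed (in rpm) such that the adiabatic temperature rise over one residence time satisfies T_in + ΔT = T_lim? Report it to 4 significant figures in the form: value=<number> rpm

value=16.02 rpm

Convert throughput: Q = 292.0 kg/h = 292.0/3600 = 0.0811111 kg/s
t_res = M / Q_s = 11.61 / 0.0811111 = 143.137 s
Convert to metres: D = 0.0326 m, h = 0.003 m
ΔT_a = T_lim − T_in = 243.6 − 222.5 = 21.1 K
γ̇_max² = ΔT_a·ρ·cp/(η·t_res) = 21.1·1303·2386/(5513·143.137) = 83.1299 s⁻²
γ̇_max = sqrt(83.1299) = 9.11756 s⁻¹
N_max = γ̇_max h / (πD) = 9.11756·0.003/(π·0.0326) = 0.267075 rev/s → ×60 = 16.0245 rpm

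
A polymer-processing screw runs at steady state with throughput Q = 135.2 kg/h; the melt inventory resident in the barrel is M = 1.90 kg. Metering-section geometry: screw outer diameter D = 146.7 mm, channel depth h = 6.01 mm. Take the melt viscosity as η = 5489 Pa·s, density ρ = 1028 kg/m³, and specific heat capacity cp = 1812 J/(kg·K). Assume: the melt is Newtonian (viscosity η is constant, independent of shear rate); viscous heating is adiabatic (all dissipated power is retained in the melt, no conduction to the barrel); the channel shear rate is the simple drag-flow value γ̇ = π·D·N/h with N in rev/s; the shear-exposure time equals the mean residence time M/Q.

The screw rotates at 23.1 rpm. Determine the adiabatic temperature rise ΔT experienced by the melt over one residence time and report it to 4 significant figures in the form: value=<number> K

Q_s = Q / 3600 = 135.2 / 3600 = 0.0375556 kg/s
Mean residence time: t_res = M/Q_s = 1.90 kg / 0.0375556 kg/s = 50.5917 s
D = 146.7 mm = 0.1467 m;  h = 6.01 mm = 0.00601 m;  N = 23.1 rpm / 60 = 0.385 rev/s
Shear rate: γ̇ = πDN/h = π·0.1467·0.385/0.00601 = 29.5234 s⁻¹
ΔT = η·γ̇²·t_res/(ρ·cp) = [5489 × 29.5234² × 50.5917] / [1028 × 1812] = 129.943 K

value=129.9 K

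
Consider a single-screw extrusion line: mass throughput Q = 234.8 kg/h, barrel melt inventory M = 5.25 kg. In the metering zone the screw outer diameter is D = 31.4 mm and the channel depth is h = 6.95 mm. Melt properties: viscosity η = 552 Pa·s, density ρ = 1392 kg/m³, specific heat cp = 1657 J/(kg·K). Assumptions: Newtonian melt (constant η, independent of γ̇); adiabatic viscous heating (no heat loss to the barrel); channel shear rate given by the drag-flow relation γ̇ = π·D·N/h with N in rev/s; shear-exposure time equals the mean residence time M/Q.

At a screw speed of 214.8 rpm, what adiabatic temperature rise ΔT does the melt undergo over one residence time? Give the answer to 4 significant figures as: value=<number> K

value=49.74 K

Convert throughput: Q = 234.8 kg/h = 234.8/3600 = 0.0652222 kg/s
Mean residence time: t_res = M/Q_s = 5.25 kg / 0.0652222 kg/s = 80.494 s
Geometry in metres: D = 31.4 mm → 0.0314 m, h = 6.95 mm → 0.00695 m; screw speed N = 214.8 rpm = 3.58 rev/s
γ̇ = π·D·N / h = π · 0.0314 · 3.58 / 0.00695 = 50.8133 s⁻¹
ΔT = η·γ̇²·t_res / (ρ·cp) = 552 · (50.8133)² · 80.494 / (1392 · 1657) = 49.7389 K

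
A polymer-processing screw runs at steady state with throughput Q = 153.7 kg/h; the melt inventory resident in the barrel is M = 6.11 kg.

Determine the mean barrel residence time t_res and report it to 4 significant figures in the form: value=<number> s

value=143.1 s

Q_s = Q / 3600 = 153.7 / 3600 = 0.0426944 kg/s
t_res = M / Q_s = 6.11 ÷ 0.0426944 = 143.11 s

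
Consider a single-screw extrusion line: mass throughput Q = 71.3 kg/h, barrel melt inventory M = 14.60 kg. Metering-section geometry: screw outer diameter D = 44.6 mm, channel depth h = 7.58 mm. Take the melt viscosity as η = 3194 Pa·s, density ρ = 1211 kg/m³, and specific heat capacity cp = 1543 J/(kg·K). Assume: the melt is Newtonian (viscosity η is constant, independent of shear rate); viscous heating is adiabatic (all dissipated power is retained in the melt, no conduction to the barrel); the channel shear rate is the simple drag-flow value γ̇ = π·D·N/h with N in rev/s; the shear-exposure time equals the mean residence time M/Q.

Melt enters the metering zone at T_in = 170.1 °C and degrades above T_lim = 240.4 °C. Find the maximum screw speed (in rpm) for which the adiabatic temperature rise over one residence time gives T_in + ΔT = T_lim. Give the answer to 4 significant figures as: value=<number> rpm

value=24.24 rpm

Convert throughput: Q = 71.3 kg/h = 71.3/3600 = 0.0198056 kg/s
Mean residence time: t_res = M/Q_s = 14.60 kg / 0.0198056 kg/s = 737.167 s
Geometry in SI: D = 44.6 mm → 0.0446 m, h = 7.58 mm → 0.00758 m
Allowable rise: ΔT_a = T_lim − T_in = 240.4 − 170.1 = 70.3 K
Invert ΔT = ηγ̇²t_res/(ρcp) for γ̇: γ̇_max² = ΔT_a ρ cp / (η t_res) = 70.3·1211·1543 / (3194·737.167) = 55.7911 s⁻²
Take the square root: γ̇_max = √(55.7911) = 7.46934 s⁻¹
Solve γ̇ = πDN/h for N: N_max = γ̇_max·h/(π·D) = 7.46934 × 0.00758 / (π × 0.0446) = 0.404079 rev/s = 24.2448 rpm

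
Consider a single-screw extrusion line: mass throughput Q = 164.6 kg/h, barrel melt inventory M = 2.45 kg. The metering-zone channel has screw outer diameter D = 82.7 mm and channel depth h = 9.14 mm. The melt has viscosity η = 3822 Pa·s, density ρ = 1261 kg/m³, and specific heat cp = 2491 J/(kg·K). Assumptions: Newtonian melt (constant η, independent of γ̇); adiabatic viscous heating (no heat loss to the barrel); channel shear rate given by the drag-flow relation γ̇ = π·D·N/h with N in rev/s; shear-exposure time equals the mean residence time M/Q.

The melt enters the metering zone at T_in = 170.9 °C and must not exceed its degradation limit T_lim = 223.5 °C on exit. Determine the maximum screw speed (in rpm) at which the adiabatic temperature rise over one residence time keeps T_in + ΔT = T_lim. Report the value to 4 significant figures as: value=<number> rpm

Throughput in SI: Q_s = 164.6 kg/h ÷ 3600 s/h = 0.0457222 kg/s
t_res = M / Q_s = 2.45 / 0.0457222 = 53.5844 s
Geometry in SI: D = 82.7 mm → 0.0827 m, h = 9.14 mm → 0.00914 m
ΔT_a = T_lim − T_in = 223.5 °C − 170.9 °C = 52.6 K
Invert ΔT = ηγ̇²t_res/(ρcp) for γ̇: γ̇_max² = ΔT_a ρ cp / (η t_res) = 52.6·1261·2491 / (3822·53.5844) = 806.761 s⁻²
γ̇_max = sqrt(806.761) = 28.4035 s⁻¹
Solve γ̇ = πDN/h for N: N_max = γ̇_max·h/(π·D) = 28.4035 × 0.00914 / (π × 0.0827) = 0.999225 rev/s = 59.9535 rpm

value=59.95 rpm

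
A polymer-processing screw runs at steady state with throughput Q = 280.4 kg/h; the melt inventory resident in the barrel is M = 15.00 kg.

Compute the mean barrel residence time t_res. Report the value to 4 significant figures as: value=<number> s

Convert throughput: Q = 280.4 kg/h = 280.4/3600 = 0.0778889 kg/s
Mean residence time: t_res = M/Q_s = 15.00 kg / 0.0778889 kg/s = 192.582 s

value=192.6 s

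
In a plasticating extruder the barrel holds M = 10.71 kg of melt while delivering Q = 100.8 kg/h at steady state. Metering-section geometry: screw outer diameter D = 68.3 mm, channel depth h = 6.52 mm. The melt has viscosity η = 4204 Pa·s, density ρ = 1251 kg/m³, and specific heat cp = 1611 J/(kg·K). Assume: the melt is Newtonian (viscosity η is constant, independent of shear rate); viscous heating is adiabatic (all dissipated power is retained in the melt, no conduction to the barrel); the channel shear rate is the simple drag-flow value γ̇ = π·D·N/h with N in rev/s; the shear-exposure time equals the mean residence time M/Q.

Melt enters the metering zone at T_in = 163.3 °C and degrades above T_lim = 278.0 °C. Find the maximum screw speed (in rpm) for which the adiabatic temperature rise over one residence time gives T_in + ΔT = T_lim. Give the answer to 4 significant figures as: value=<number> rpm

Convert throughput: Q = 100.8 kg/h = 100.8/3600 = 0.028 kg/s
t_res = M / Q_s = 10.71 / 0.028 = 382.5 s
Convert to metres: D = 0.0683 m, h = 0.00652 m
ΔT_a = T_lim − T_in = 278.0 − 163.3 = 114.7 K
Invert ΔT = ηγ̇²t_res/(ρcp) for γ̇: γ̇_max² = ΔT_a ρ cp / (η t_res) = 114.7·1251·1611 / (4204·382.5) = 143.755 s⁻²
Take the square root: γ̇_max = √(143.755) = 11.9898 s⁻¹
N_max = γ̇_max h / (πD) = 11.9898·0.00652/(π·0.0683) = 0.364324 rev/s → ×60 = 21.8595 rpm

value=21.86 rpm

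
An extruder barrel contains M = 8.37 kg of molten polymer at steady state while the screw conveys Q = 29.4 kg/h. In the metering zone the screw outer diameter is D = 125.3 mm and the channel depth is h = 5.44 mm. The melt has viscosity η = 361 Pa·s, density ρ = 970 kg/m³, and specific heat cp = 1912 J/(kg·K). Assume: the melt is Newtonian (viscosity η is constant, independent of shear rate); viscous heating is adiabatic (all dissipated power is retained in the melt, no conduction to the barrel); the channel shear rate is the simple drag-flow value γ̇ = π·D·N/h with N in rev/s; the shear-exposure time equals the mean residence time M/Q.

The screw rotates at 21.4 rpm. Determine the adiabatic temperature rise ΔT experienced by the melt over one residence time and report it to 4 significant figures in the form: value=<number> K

value=132.9 K

Convert throughput: Q = 29.4 kg/h = 29.4/3600 = 0.00816667 kg/s
Mean residence time: t_res = M/Q_s = 8.37 kg / 0.00816667 kg/s = 1024.9 s
Convert to SI: D = 0.1253 m, h = 0.00544 m, N = 21.4/60 = 0.356667 rev/s
Shear rate: γ̇ = πDN/h = π·0.1253·0.356667/0.00544 = 25.8086 s⁻¹
ΔT = η·γ̇²·t_res / (ρ·cp) = 361 · (25.8086)² · 1024.9 / (970 · 1912) = 132.879 K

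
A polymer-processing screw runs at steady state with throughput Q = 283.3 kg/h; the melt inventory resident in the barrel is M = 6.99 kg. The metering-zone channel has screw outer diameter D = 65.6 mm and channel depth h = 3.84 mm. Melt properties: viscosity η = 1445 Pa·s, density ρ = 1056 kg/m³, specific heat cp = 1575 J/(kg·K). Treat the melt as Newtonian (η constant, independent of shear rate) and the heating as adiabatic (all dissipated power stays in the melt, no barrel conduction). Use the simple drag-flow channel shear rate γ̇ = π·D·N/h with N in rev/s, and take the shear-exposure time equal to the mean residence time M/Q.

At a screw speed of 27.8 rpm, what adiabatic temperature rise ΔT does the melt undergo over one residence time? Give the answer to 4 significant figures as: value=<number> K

Q_s = Q / 3600 = 283.3 / 3600 = 0.0786944 kg/s
Mean residence time: t_res = M/Q_s = 6.99 kg / 0.0786944 kg/s = 88.8246 s
Geometry in metres: D = 65.6 mm → 0.0656 m, h = 3.84 mm → 0.00384 m; screw speed N = 27.8 rpm = 0.463333 rev/s
γ̇ = π D N / h = (π)(0.0656)(0.463333) / 0.00384 = 24.8666 s⁻¹
ΔT = η·γ̇²·t_res / (ρ·cp) = 1445 · (24.8666)² · 88.8246 / (1056 · 1575) = 47.7187 K

value=47.72 K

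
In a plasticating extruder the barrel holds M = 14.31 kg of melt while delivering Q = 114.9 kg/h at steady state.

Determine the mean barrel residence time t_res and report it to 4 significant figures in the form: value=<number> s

value=448.4 s

Q_s = Q / 3600 = 114.9 / 3600 = 0.0319167 kg/s
t_res = M / Q_s = 14.31 / 0.0319167 = 448.355 s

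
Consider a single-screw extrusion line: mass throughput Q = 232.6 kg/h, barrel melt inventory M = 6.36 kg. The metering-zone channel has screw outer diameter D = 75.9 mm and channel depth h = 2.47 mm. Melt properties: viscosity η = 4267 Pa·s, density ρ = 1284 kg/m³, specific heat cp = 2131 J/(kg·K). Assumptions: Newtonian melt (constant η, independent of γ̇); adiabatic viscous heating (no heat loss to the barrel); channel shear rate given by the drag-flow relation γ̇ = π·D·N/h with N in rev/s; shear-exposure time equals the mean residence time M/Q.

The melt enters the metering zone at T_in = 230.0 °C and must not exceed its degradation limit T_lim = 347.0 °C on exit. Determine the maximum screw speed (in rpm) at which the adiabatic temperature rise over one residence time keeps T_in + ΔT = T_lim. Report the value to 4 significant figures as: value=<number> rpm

Throughput in SI: Q_s = 232.6 kg/h ÷ 3600 s/h = 0.0646111 kg/s
t_res = M / Q_s = 6.36 / 0.0646111 = 98.4351 s
D = 75.9 mm = 0.0759 m;  h = 2.47 mm = 0.00247 m
Allowable rise: ΔT_a = T_lim − T_in = 347.0 − 230.0 = 117 K
γ̇_max² = ΔT_a·ρ·cp / (η·t_res) = [117 × 1284 × 2131] / [4267 × 98.4351] = 762.187 s⁻²
Take the square root: γ̇_max = √(762.187) = 27.6077 s⁻¹
N_max = γ̇_max·h / (π·D) = 27.6077 · 0.00247 / (π · 0.0759) = 0.28598 rev/s = 17.1588 rpm

value=17.16 rpm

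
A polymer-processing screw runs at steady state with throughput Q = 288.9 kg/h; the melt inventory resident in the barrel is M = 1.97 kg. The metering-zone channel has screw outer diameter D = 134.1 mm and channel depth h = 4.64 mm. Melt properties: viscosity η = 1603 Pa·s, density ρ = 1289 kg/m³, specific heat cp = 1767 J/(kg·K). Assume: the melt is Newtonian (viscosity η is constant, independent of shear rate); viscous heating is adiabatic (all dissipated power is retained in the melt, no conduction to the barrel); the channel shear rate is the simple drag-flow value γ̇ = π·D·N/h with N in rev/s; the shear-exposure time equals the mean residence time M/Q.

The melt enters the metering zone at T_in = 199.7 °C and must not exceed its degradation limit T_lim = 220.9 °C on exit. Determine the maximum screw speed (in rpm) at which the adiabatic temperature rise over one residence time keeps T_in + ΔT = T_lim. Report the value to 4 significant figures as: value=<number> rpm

value=23.15 rpm

Q_s = Q / 3600 = 288.9 / 3600 = 0.08025 kg/s
t_res = M / Q_s = 1.97 / 0.08025 = 24.5483 s
D = 134.1 mm = 0.1341 m;  h = 4.64 mm = 0.00464 m
Allowable rise: ΔT_a = T_lim − T_in = 220.9 − 199.7 = 21.2 K
γ̇_max² = ΔT_a·ρ·cp / (η·t_res) = [21.2 × 1289 × 1767] / [1603 × 24.5483] = 1227.07 s⁻²
Take the square root: γ̇_max = √(1227.07) = 35.0296 s⁻¹
N_max = γ̇_max·h / (π·D) = 35.0296 · 0.00464 / (π · 0.1341) = 0.385811 rev/s = 23.1487 rpm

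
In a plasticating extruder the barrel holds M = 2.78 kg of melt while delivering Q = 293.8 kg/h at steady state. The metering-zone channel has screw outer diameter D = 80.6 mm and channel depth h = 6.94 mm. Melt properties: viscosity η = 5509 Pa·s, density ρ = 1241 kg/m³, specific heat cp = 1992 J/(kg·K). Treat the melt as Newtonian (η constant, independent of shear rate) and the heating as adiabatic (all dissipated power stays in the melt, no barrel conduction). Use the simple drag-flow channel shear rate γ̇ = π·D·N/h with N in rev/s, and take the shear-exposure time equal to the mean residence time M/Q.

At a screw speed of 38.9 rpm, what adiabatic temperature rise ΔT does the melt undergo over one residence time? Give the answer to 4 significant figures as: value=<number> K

Q_s = Q / 3600 = 293.8 / 3600 = 0.0816111 kg/s
t_res = M / Q_s = 2.78 / 0.0816111 = 34.064 s
Geometry in metres: D = 80.6 mm → 0.0806 m, h = 6.94 mm → 0.00694 m; screw speed N = 38.9 rpm = 0.648333 rev/s
Shear rate: γ̇ = πDN/h = π·0.0806·0.648333/0.00694 = 23.655 s⁻¹
ΔT = η·γ̇²·t_res / (ρ·cp) = 5509 · (23.655)² · 34.064 / (1241 · 1992) = 42.4771 K

value=42.48 K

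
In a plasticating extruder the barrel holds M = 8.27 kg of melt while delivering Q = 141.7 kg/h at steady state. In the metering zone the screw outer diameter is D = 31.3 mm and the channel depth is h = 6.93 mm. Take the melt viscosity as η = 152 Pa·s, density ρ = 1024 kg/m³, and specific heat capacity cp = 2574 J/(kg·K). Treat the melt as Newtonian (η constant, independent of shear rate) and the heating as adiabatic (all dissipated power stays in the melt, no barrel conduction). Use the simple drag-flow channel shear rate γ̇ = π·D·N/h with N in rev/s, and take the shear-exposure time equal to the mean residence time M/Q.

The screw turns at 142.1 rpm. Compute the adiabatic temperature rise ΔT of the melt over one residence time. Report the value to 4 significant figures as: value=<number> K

value=13.68 K

Q_s = Q / 3600 = 141.7 / 3600 = 0.0393611 kg/s
Mean residence time: t_res = M/Q_s = 8.27 kg / 0.0393611 kg/s = 210.106 s
Geometry in metres: D = 31.3 mm → 0.0313 m, h = 6.93 mm → 0.00693 m; screw speed N = 142.1 rpm = 2.36833 rev/s
Shear rate: γ̇ = πDN/h = π·0.0313·2.36833/0.00693 = 33.605 s⁻¹
ΔT = η·γ̇²·t_res / (ρ·cp) = 152 · (33.605)² · 210.106 / (1024 · 2574) = 13.683 K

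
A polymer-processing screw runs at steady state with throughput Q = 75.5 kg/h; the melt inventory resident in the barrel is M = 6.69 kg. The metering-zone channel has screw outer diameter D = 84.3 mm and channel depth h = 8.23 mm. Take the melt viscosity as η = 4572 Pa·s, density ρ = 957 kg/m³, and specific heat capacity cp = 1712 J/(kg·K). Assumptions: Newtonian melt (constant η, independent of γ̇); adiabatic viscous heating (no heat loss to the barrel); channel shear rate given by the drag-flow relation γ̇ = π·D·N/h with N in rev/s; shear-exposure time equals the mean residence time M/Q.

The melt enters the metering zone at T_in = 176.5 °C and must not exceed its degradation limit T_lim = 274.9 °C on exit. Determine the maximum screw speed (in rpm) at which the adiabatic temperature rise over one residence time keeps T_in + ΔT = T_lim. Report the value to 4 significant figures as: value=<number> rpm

value=19.60 rpm

Q_s = Q / 3600 = 75.5 / 3600 = 0.0209722 kg/s
Mean residence time: t_res = M/Q_s = 6.69 kg / 0.0209722 kg/s = 318.993 s
Convert to metres: D = 0.0843 m, h = 0.00823 m
ΔT_a = T_lim − T_in = 274.9 − 176.5 = 98.4 K
γ̇_max² = ΔT_a·ρ·cp/(η·t_res) = 98.4·957·1712/(4572·318.993) = 110.541 s⁻²
γ̇_max = √110.541 = 10.5138 s⁻¹
N_max = γ̇_max h / (πD) = 10.5138·0.00823/(π·0.0843) = 0.326726 rev/s → ×60 = 19.6036 rpm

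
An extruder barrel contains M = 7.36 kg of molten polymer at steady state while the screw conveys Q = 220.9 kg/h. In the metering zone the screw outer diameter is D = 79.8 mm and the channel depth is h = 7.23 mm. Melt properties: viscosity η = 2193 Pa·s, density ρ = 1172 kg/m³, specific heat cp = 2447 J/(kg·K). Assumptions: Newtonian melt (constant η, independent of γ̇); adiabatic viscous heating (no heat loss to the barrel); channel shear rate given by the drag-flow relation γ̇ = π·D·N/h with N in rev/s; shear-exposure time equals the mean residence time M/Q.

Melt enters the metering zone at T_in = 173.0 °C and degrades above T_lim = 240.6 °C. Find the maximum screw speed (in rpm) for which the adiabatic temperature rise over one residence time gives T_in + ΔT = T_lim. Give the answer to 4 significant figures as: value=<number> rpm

value=46.98 rpm

Throughput in SI: Q_s = 220.9 kg/h ÷ 3600 s/h = 0.0613611 kg/s
t_res = M / Q_s = 7.36 ÷ 0.0613611 = 119.946 s
Convert to metres: D = 0.0798 m, h = 0.00723 m
ΔT_a = T_lim − T_in = 240.6 °C − 173.0 °C = 67.6 K
Invert ΔT = ηγ̇²t_res/(ρcp) for γ̇: γ̇_max² = ΔT_a ρ cp / (η t_res) = 67.6·1172·2447 / (2193·119.946) = 737.03 s⁻²
γ̇_max = √737.03 = 27.1483 s⁻¹
Solve γ̇ = πDN/h for N: N_max = γ̇_max·h/(π·D) = 27.1483 × 0.00723 / (π × 0.0798) = 0.782939 rev/s = 46.9764 rpm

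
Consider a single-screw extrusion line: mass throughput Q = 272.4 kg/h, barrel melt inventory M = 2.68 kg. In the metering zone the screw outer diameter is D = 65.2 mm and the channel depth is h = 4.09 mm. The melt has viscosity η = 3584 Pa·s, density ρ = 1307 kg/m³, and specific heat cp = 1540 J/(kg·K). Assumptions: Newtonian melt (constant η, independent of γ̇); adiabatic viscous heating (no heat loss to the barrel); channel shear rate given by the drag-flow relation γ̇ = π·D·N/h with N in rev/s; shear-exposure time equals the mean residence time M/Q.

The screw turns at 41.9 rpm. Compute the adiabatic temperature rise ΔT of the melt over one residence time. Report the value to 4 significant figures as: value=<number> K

value=77.14 K

Convert throughput: Q = 272.4 kg/h = 272.4/3600 = 0.0756667 kg/s
t_res = M / Q_s = 2.68 / 0.0756667 = 35.4185 s
Convert to SI: D = 0.0652 m, h = 0.00409 m, N = 41.9/60 = 0.698333 rev/s
γ̇ = π D N / h = (π)(0.0652)(0.698333) / 0.00409 = 34.9733 s⁻¹
ΔT = η·γ̇²·t_res / (ρ·cp) = 3584 · (34.9733)² · 35.4185 / (1307 · 1540) = 77.1393 K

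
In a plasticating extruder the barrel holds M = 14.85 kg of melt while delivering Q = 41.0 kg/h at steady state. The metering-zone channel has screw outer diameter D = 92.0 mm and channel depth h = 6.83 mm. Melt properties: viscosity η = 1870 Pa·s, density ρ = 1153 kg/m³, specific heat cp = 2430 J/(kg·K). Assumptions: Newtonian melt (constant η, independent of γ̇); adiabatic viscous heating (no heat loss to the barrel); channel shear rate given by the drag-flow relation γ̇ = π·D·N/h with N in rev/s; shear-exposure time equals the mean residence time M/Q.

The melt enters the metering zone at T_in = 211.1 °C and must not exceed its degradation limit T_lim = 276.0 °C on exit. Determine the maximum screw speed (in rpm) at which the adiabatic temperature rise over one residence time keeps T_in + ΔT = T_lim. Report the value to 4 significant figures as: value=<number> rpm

Convert throughput: Q = 41.0 kg/h = 41.0/3600 = 0.0113889 kg/s
t_res = M / Q_s = 14.85 ÷ 0.0113889 = 1303.9 s
Geometry in SI: D = 92.0 mm → 0.092 m, h = 6.83 mm → 0.00683 m
ΔT_a = T_lim − T_in = 276.0 − 211.1 = 64.9 K
Invert ΔT = ηγ̇²t_res/(ρcp) for γ̇: γ̇_max² = ΔT_a ρ cp / (η t_res) = 64.9·1153·2430 / (1870·1303.9) = 74.5751 s⁻²
Take the square root: γ̇_max = √(74.5751) = 8.63568 s⁻¹
N_max = γ̇_max h / (πD) = 8.63568·0.00683/(π·0.092) = 0.20407 rev/s → ×60 = 12.2442 rpm

value=12.24 rpm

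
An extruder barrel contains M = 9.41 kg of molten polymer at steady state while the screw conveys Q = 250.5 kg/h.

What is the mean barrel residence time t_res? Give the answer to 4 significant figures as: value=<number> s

Throughput in SI: Q_s = 250.5 kg/h ÷ 3600 s/h = 0.0695833 kg/s
Mean residence time: t_res = M/Q_s = 9.41 kg / 0.0695833 kg/s = 135.234 s

value=135.2 s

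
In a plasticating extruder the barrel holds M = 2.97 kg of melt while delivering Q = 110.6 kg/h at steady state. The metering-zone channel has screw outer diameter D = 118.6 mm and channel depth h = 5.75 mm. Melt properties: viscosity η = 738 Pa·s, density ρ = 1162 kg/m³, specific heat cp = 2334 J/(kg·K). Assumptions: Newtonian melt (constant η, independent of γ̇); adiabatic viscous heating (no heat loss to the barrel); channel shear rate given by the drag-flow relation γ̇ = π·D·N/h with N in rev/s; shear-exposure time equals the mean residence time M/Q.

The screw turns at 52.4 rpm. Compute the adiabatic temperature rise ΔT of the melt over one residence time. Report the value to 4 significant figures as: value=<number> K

value=84.25 K

Convert throughput: Q = 110.6 kg/h = 110.6/3600 = 0.0307222 kg/s
t_res = M / Q_s = 2.97 / 0.0307222 = 96.6727 s
Convert to SI: D = 0.1186 m, h = 0.00575 m, N = 52.4/60 = 0.873333 rev/s
γ̇ = π·D·N / h = π · 0.1186 · 0.873333 / 0.00575 = 56.5909 s⁻¹
ΔT = η·γ̇²·t_res / (ρ·cp) = 738 · (56.5909)² · 96.6727 / (1162 · 2334) = 84.2455 K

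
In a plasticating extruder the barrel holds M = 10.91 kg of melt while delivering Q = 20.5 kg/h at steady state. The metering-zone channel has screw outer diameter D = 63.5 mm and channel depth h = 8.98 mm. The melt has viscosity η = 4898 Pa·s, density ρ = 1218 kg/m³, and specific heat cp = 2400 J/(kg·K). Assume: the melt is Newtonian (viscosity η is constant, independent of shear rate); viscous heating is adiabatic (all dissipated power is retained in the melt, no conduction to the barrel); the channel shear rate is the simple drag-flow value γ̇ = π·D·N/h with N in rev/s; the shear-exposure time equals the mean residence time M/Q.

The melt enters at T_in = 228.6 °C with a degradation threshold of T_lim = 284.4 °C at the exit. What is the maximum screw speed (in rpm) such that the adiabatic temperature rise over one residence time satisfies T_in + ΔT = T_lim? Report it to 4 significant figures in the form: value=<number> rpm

Q_s = Q / 3600 = 20.5 / 3600 = 0.00569444 kg/s
t_res = M / Q_s = 10.91 ÷ 0.00569444 = 1915.9 s
D = 63.5 mm = 0.0635 m;  h = 8.98 mm = 0.00898 m
ΔT_a = T_lim − T_in = 284.4 − 228.6 = 55.8 K
Invert ΔT = ηγ̇²t_res/(ρcp) for γ̇: γ̇_max² = ΔT_a ρ cp / (η t_res) = 55.8·1218·2400 / (4898·1915.9) = 17.382 s⁻²
γ̇_max = sqrt(17.382) = 4.16918 s⁻¹
N_max = γ̇_max·h / (π·D) = 4.16918 · 0.00898 / (π · 0.0635) = 0.187674 rev/s = 11.2604 rpm

value=11.26 rpm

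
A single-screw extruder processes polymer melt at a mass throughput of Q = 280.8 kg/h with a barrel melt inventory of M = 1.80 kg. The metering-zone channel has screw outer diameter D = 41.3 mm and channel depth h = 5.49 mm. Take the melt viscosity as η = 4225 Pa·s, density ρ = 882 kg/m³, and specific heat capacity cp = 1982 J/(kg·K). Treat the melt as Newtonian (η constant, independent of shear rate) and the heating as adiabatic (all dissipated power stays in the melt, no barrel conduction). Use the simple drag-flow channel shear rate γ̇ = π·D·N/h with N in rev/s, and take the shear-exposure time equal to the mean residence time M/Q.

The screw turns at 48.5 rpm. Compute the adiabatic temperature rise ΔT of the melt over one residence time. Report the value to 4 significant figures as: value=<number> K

value=20.35 K

Throughput in SI: Q_s = 280.8 kg/h ÷ 3600 s/h = 0.078 kg/s
t_res = M / Q_s = 1.80 ÷ 0.078 = 23.0769 s
D = 41.3 mm = 0.0413 m;  h = 5.49 mm = 0.00549 m;  N = 48.5 rpm / 60 = 0.808333 rev/s
γ̇ = π·D·N / h = π · 0.0413 · 0.808333 / 0.00549 = 19.1037 s⁻¹
Adiabatic rise: ΔT = η γ̇² t_res / (ρ cp) = 4225·(19.1037)²·23.0769 / (882·1982) = 20.3549 K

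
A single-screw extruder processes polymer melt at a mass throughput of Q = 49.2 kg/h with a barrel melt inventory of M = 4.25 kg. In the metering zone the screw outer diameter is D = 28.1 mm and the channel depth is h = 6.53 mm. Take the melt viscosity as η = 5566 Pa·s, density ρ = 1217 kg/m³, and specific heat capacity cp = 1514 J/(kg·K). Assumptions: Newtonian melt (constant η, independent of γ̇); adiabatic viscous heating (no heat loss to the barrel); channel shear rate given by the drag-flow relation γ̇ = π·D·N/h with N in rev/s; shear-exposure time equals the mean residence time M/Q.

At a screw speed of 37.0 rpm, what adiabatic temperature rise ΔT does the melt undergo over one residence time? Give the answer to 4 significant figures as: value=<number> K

Throughput in SI: Q_s = 49.2 kg/h ÷ 3600 s/h = 0.0136667 kg/s
Mean residence time: t_res = M/Q_s = 4.25 kg / 0.0136667 kg/s = 310.976 s
Geometry in metres: D = 28.1 mm → 0.0281 m, h = 6.53 mm → 0.00653 m; screw speed N = 37.0 rpm = 0.616667 rev/s
γ̇ = π·D·N / h = π · 0.0281 · 0.616667 / 0.00653 = 8.33669 s⁻¹
ΔT = η·γ̇²·t_res / (ρ·cp) = 5566 · (8.33669)² · 310.976 / (1217 · 1514) = 65.289 K

value=65.29 K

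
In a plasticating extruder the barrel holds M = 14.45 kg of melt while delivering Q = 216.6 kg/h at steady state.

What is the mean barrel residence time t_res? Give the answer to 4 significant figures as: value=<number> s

value=240.2 s

Q_s = Q / 3600 = 216.6 / 3600 = 0.0601667 kg/s
t_res = M / Q_s = 14.45 / 0.0601667 = 240.166 s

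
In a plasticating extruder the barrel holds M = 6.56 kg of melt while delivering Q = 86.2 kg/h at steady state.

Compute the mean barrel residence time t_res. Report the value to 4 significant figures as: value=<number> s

Q_s = Q / 3600 = 86.2 / 3600 = 0.0239444 kg/s
t_res = M / Q_s = 6.56 ÷ 0.0239444 = 273.968 s

value=274.0 s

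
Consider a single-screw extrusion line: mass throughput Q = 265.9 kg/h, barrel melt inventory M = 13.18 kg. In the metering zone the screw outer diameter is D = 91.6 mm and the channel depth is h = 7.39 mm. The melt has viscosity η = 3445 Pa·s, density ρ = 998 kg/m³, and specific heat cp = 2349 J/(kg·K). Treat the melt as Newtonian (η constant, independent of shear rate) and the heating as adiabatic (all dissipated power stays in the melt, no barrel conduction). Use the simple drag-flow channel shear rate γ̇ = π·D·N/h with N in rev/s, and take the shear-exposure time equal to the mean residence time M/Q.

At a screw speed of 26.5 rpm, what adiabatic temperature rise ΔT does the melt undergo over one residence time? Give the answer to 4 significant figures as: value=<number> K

Convert throughput: Q = 265.9 kg/h = 265.9/3600 = 0.0738611 kg/s
t_res = M / Q_s = 13.18 / 0.0738611 = 178.443 s
D = 91.6 mm = 0.0916 m;  h = 7.39 mm = 0.00739 m;  N = 26.5 rpm / 60 = 0.441667 rev/s
γ̇ = π D N / h = (π)(0.0916)(0.441667) / 0.00739 = 17.1987 s⁻¹
ΔT = η·γ̇²·t_res / (ρ·cp) = 3445 · (17.1987)² · 178.443 / (998 · 2349) = 77.5651 K

value=77.57 K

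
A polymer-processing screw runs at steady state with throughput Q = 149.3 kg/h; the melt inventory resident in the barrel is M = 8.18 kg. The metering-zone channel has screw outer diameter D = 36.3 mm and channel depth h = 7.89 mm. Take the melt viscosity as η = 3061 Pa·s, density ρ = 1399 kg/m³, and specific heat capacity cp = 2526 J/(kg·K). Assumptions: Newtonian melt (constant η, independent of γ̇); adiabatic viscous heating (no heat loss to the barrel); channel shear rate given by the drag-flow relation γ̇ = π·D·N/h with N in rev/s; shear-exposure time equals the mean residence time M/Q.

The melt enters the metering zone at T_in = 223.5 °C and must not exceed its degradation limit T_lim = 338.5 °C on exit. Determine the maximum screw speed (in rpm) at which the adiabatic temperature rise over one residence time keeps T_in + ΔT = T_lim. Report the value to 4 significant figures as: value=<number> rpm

Q_s = Q / 3600 = 149.3 / 3600 = 0.0414722 kg/s
t_res = M / Q_s = 8.18 / 0.0414722 = 197.24 s
D = 36.3 mm = 0.0363 m;  h = 7.89 mm = 0.00789 m
Allowable rise: ΔT_a = T_lim − T_in = 338.5 − 223.5 = 115 K
γ̇_max² = ΔT_a·ρ·cp / (η·t_res) = [115 × 1399 × 2526] / [3061 × 197.24] = 673.115 s⁻²
γ̇_max = √673.115 = 25.9445 s⁻¹
N_max = γ̇_max·h / (π·D) = 25.9445 · 0.00789 / (π · 0.0363) = 1.795 rev/s = 107.7 rpm

value=107.7 rpm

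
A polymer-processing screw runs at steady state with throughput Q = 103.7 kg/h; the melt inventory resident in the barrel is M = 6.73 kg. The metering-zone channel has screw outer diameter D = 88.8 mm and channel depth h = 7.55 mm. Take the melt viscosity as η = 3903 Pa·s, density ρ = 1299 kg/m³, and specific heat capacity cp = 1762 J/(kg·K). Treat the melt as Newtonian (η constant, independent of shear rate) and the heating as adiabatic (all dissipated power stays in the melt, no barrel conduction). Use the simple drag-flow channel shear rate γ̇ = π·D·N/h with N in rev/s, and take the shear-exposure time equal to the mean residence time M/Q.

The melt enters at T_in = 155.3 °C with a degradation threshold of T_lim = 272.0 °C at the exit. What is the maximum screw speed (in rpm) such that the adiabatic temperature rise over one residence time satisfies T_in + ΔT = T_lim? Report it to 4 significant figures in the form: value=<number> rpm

Q_s = Q / 3600 = 103.7 / 3600 = 0.0288056 kg/s
t_res = M / Q_s = 6.73 / 0.0288056 = 233.635 s
D = 88.8 mm = 0.0888 m;  h = 7.55 mm = 0.00755 m
Allowable rise: ΔT_a = T_lim − T_in = 272.0 − 155.3 = 116.7 K
γ̇_max² = ΔT_a·ρ·cp/(η·t_res) = 116.7·1299·1762/(3903·233.635) = 292.92 s⁻²
Take the square root: γ̇_max = √(292.92) = 17.1149 s⁻¹
N_max = γ̇_max h / (πD) = 17.1149·0.00755/(π·0.0888) = 0.463189 rev/s → ×60 = 27.7913 rpm

value=27.79 rpm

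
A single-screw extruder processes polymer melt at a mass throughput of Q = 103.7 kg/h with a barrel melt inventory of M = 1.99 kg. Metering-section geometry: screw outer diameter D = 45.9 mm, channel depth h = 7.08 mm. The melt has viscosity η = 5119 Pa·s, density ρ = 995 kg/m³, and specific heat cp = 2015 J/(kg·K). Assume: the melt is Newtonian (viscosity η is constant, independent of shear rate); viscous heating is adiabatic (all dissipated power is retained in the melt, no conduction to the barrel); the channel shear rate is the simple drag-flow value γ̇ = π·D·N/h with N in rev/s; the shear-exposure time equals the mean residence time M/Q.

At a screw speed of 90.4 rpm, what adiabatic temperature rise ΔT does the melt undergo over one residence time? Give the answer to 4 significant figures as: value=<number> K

Q_s = Q / 3600 = 103.7 / 3600 = 0.0288056 kg/s
Mean residence time: t_res = M/Q_s = 1.99 kg / 0.0288056 kg/s = 69.0839 s
Geometry in metres: D = 45.9 mm → 0.0459 m, h = 7.08 mm → 0.00708 m; screw speed N = 90.4 rpm = 1.50667 rev/s
Shear rate: γ̇ = πDN/h = π·0.0459·1.50667/0.00708 = 30.6864 s⁻¹
ΔT = η·γ̇²·t_res/(ρ·cp) = [5119 × 30.6864² × 69.0839] / [995 × 2015] = 166.095 K

value=166.1 K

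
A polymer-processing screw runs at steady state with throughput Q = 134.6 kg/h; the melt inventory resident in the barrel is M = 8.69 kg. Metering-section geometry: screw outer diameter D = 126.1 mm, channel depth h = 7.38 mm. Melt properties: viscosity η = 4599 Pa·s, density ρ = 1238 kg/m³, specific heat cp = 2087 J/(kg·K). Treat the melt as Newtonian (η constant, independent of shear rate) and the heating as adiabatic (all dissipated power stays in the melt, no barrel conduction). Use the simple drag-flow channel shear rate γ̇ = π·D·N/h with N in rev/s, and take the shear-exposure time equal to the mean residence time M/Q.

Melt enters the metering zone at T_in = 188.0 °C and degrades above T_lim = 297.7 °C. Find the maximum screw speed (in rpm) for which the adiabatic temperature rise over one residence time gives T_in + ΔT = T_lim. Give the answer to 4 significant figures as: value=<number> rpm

Convert throughput: Q = 134.6 kg/h = 134.6/3600 = 0.0373889 kg/s
t_res = M / Q_s = 8.69 ÷ 0.0373889 = 232.422 s
D = 126.1 mm = 0.1261 m;  h = 7.38 mm = 0.00738 m
ΔT_a = T_lim − T_in = 297.7 − 188.0 = 109.7 K
γ̇_max² = ΔT_a·ρ·cp/(η·t_res) = 109.7·1238·2087/(4599·232.422) = 265.161 s⁻²
γ̇_max = sqrt(265.161) = 16.2838 s⁻¹
N_max = γ̇_max·h / (π·D) = 16.2838 · 0.00738 / (π · 0.1261) = 0.303351 rev/s = 18.2011 rpm

value=18.20 rpm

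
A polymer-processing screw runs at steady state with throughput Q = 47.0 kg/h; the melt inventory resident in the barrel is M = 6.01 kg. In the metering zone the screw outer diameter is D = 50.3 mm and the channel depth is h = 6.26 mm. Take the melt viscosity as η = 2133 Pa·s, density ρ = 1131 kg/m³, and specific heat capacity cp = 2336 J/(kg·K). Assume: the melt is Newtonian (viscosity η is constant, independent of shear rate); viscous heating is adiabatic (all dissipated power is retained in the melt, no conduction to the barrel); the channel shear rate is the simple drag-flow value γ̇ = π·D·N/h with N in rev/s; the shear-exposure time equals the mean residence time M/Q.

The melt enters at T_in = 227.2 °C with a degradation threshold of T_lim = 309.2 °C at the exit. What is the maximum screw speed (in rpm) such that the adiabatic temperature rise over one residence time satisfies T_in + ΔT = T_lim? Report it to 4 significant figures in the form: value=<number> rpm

value=35.31 rpm

Convert throughput: Q = 47.0 kg/h = 47.0/3600 = 0.0130556 kg/s
Mean residence time: t_res = M/Q_s = 6.01 kg / 0.0130556 kg/s = 460.34 s
Geometry in SI: D = 50.3 mm → 0.0503 m, h = 6.26 mm → 0.00626 m
ΔT_a = T_lim − T_in = 309.2 − 227.2 = 82 K
γ̇_max² = ΔT_a·ρ·cp/(η·t_res) = 82·1131·2336/(2133·460.34) = 220.637 s⁻²
γ̇_max = √220.637 = 14.8539 s⁻¹
N_max = γ̇_max h / (πD) = 14.8539·0.00626/(π·0.0503) = 0.588432 rev/s → ×60 = 35.3059 rpm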